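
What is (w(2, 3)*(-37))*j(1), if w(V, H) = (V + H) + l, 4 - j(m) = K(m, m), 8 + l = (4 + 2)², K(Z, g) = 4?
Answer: 0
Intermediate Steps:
l = 28 (l = -8 + (4 + 2)² = -8 + 6² = -8 + 36 = 28)
j(m) = 0 (j(m) = 4 - 1*4 = 4 - 4 = 0)
w(V, H) = 28 + H + V (w(V, H) = (V + H) + 28 = (H + V) + 28 = 28 + H + V)
(w(2, 3)*(-37))*j(1) = ((28 + 3 + 2)*(-37))*0 = (33*(-37))*0 = -1221*0 = 0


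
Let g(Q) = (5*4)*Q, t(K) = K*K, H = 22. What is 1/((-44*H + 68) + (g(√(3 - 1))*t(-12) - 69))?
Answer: 323/5216613 + 320*√2/1738871 ≈ 0.00032217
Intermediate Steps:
t(K) = K²
g(Q) = 20*Q
1/((-44*H + 68) + (g(√(3 - 1))*t(-12) - 69)) = 1/((-44*22 + 68) + ((20*√(3 - 1))*(-12)² - 69)) = 1/((-968 + 68) + ((20*√2)*144 - 69)) = 1/(-900 + (2880*√2 - 69)) = 1/(-900 + (-69 + 2880*√2)) = 1/(-969 + 2880*√2)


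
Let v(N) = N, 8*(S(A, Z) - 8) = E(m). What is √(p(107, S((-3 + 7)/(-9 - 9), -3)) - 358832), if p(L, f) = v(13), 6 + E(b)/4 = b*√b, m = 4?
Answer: I*√358819 ≈ 599.01*I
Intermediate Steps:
E(b) = -24 + 4*b^(3/2) (E(b) = -24 + 4*(b*√b) = -24 + 4*b^(3/2))
S(A, Z) = 9 (S(A, Z) = 8 + (-24 + 4*4^(3/2))/8 = 8 + (-24 + 4*8)/8 = 8 + (-24 + 32)/8 = 8 + (⅛)*8 = 8 + 1 = 9)
p(L, f) = 13
√(p(107, S((-3 + 7)/(-9 - 9), -3)) - 358832) = √(13 - 358832) = √(-358819) = I*√358819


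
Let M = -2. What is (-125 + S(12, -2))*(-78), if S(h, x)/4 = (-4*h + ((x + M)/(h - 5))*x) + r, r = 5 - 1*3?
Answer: 166218/7 ≈ 23745.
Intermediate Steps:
r = 2 (r = 5 - 3 = 2)
S(h, x) = 8 - 16*h + 4*x*(-2 + x)/(-5 + h) (S(h, x) = 4*((-4*h + ((x - 2)/(h - 5))*x) + 2) = 4*((-4*h + ((-2 + x)/(-5 + h))*x) + 2) = 4*((-4*h + x*(-2 + x)/(-5 + h)) + 2) = 4*(2 - 4*h + x*(-2 + x)/(-5 + h)) = 8 - 16*h + 4*x*(-2 + x)/(-5 + h))
(-125 + S(12, -2))*(-78) = (-125 + 4*(-10 + (-2)² - 4*12² - 2*(-2) + 22*12)/(-5 + 12))*(-78) = (-125 + 4*(-10 + 4 - 4*144 + 4 + 264)/7)*(-78) = (-125 + 4*(⅐)*(-10 + 4 - 576 + 4 + 264))*(-78) = (-125 + 4*(⅐)*(-314))*(-78) = (-125 - 1256/7)*(-78) = -2131/7*(-78) = 166218/7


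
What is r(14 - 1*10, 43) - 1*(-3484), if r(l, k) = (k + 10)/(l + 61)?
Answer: 226513/65 ≈ 3484.8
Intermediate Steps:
r(l, k) = (10 + k)/(61 + l)
r(14 - 1*10, 43) - 1*(-3484) = (10 + 43)/(61 + (14 - 1*10)) - 1*(-3484) = 53/(61 + (14 - 10)) + 3484 = 53/(61 + 4) + 3484 = 53/65 + 3484 = 226513/65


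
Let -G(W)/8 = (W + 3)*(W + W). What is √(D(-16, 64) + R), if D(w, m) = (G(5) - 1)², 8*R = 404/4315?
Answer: 241*√526870130/8630 ≈ 641.00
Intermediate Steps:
R = 101/8630 (R = (404/4315)/8 = (404*(1/4315))/8 = (⅛)*(404/4315) = 101/8630 ≈ 0.011703)
G(W) = -16*W*(3 + W) (G(W) = -8*(W + 3)*(W + W) = -8*(3 + W)*2*W = -16*W*(3 + W))
D(w, m) = 410881 (D(w, m) = (-16*5*(3 + 5) - 1)² = (-16*5*8 - 1)² = (-640 - 1)² = (-641)² = 410881)
√(D(-16, 64) + R) = √(410881 + 101/8630) = √(3545903131/8630) = 241*√526870130/8630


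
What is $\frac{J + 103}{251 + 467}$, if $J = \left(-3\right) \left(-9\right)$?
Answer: $\frac{65}{359} \approx 0.18106$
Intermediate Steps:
$J = 27$
$\frac{J + 103}{251 + 467} = \frac{27 + 103}{251 + 467} = \frac{130}{718} = 130 \cdot \frac{1}{718} = \frac{65}{359}$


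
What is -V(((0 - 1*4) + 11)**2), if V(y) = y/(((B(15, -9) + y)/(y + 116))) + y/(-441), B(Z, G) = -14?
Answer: -2078/9 ≈ -230.89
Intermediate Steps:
V(y) = -y/441 + y*(116 + y)/(-14 + y) (V(y) = y/(((-14 + y)/(y + 116))) + y/(-441) = y/(((-14 + y)/(116 + y))) + y*(-1/441) = y/(((-14 + y)/(116 + y))) - y/441 = y*((116 + y)/(-14 + y)) - y/441 = y*(116 + y)/(-14 + y) - y/441 = -y/441 + y*(116 + y)/(-14 + y))
-V(((0 - 1*4) + 11)**2) = -10*((0 - 1*4) + 11)**2*(5117 + 44*((0 - 1*4) + 11)**2)/(441*(-14 + ((0 - 1*4) + 11)**2)) = -10*((0 - 4) + 11)**2*(5117 + 44*((0 - 4) + 11)**2)/(441*(-14 + ((0 - 4) + 11)**2)) = -10*(-4 + 11)**2*(5117 + 44*(-4 + 11)**2)/(441*(-14 + (-4 + 11)**2)) = -10*7**2*(5117 + 44*7**2)/(441*(-14 + 7**2)) = -10*49*(5117 + 44*49)/(441*(-14 + 49)) = -10*49*(5117 + 2156)/(441*35) = -10*49*7273/(441*35) = -1*2078/9 = -2078/9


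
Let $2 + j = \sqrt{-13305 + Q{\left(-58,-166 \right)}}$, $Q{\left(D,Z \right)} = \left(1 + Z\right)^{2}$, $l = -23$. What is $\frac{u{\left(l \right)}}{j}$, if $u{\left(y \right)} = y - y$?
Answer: $0$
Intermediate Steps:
$u{\left(y \right)} = 0$
$j = -2 + 4 \sqrt{870}$ ($j = -2 + \sqrt{-13305 + \left(1 - 166\right)^{2}} = -2 + \sqrt{-13305 + \left(-165\right)^{2}} = -2 + \sqrt{-13305 + 27225} = -2 + \sqrt{13920} = -2 + 4 \sqrt{870} \approx 115.98$)
$\frac{u{\left(l \right)}}{j} = \frac{0}{-2 + 4 \sqrt{870}} = 0$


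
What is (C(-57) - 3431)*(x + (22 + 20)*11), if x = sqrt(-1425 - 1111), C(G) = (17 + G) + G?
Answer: -1629936 - 7056*I*sqrt(634) ≈ -1.6299e+6 - 1.7767e+5*I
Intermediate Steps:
C(G) = 17 + 2*G
x = 2*I*sqrt(634) (x = sqrt(-2536) = 2*I*sqrt(634) ≈ 50.359*I)
(C(-57) - 3431)*(x + (22 + 20)*11) = ((17 + 2*(-57)) - 3431)*(2*I*sqrt(634) + (22 + 20)*11) = ((17 - 114) - 3431)*(2*I*sqrt(634) + 42*11) = (-97 - 3431)*(2*I*sqrt(634) + 462) = -3528*(462 + 2*I*sqrt(634)) = -1629936 - 7056*I*sqrt(634)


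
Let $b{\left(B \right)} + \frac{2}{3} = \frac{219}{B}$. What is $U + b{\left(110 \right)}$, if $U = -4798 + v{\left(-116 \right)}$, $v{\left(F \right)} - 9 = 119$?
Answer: $- \frac{1540663}{330} \approx -4668.7$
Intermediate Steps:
$v{\left(F \right)} = 128$ ($v{\left(F \right)} = 9 + 119 = 128$)
$b{\left(B \right)} = - \frac{2}{3} + \frac{219}{B}$
$U = -4670$ ($U = -4798 + 128 = -4670$)
$U + b{\left(110 \right)} = -4670 - \left(\frac{2}{3} - \frac{219}{110}\right) = -4670 + \left(- \frac{2}{3} + 219 \cdot \frac{1}{110}\right) = -4670 + \left(- \frac{2}{3} + \frac{219}{110}\right) = -4670 + \frac{437}{330} = - \frac{1540663}{330}$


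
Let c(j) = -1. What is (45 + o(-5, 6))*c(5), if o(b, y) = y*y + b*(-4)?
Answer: -101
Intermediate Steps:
o(b, y) = y**2 - 4*b
(45 + o(-5, 6))*c(5) = (45 + (6**2 - 4*(-5)))*(-1) = (45 + (36 + 20))*(-1) = (45 + 56)*(-1) = 101*(-1) = -101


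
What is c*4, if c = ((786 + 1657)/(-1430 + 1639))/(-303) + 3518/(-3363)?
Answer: -16210540/3736293 ≈ -4.3387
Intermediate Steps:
c = -4052635/3736293 (c = (2443/209)*(-1/303) + 3518*(-1/3363) = (2443*(1/209))*(-1/303) - 3518/3363 = (2443/209)*(-1/303) - 3518/3363 = -2443/63327 - 3518/3363 = -4052635/3736293 ≈ -1.0847)
c*4 = -4052635/3736293*4 = -16210540/3736293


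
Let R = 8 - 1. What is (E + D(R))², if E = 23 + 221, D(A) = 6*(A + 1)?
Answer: 85264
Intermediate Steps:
R = 7
D(A) = 6 + 6*A (D(A) = 6*(1 + A) = 6 + 6*A)
E = 244
(E + D(R))² = (244 + (6 + 6*7))² = (244 + (6 + 42))² = (244 + 48)² = 292² = 85264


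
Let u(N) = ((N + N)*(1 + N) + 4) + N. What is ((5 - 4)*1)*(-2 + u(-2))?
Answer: 4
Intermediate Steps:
u(N) = 4 + N + 2*N*(1 + N) (u(N) = ((2*N)*(1 + N) + 4) + N = (2*N*(1 + N) + 4) + N = (4 + 2*N*(1 + N)) + N = 4 + N + 2*N*(1 + N))
((5 - 4)*1)*(-2 + u(-2)) = ((5 - 4)*1)*(-2 + (4 + 2*(-2)² + 3*(-2))) = (1*1)*(-2 + (4 + 2*4 - 6)) = 1*(-2 + (4 + 8 - 6)) = 1*(-2 + 6) = 1*4 = 4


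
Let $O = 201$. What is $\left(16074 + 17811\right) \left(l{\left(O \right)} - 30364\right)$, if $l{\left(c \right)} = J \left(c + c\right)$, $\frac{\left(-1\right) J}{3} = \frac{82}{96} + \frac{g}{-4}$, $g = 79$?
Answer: $- \frac{2053600425}{8} \approx -2.567 \cdot 10^{8}$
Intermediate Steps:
$J = \frac{907}{16}$ ($J = - 3 \left(\frac{82}{96} + \frac{79}{-4}\right) = - 3 \left(82 \cdot \frac{1}{96} + 79 \left(- \frac{1}{4}\right)\right) = - 3 \left(\frac{41}{48} - \frac{79}{4}\right) = \left(-3\right) \left(- \frac{907}{48}\right) = \frac{907}{16} \approx 56.688$)
$l{\left(c \right)} = \frac{907 c}{8}$ ($l{\left(c \right)} = \frac{907 \left(c + c\right)}{16} = \frac{907 \cdot 2 c}{16} = \frac{907 c}{8}$)
$\left(16074 + 17811\right) \left(l{\left(O \right)} - 30364\right) = \left(16074 + 17811\right) \left(\frac{907}{8} \cdot 201 - 30364\right) = 33885 \left(\frac{182307}{8} - 30364\right) = 33885 \left(- \frac{60605}{8}\right) = - \frac{2053600425}{8}$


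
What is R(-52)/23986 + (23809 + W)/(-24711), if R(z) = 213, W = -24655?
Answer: 8518533/197572682 ≈ 0.043116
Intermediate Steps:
R(-52)/23986 + (23809 + W)/(-24711) = 213/23986 + (23809 - 24655)/(-24711) = 213*(1/23986) - 846*(-1/24711) = 213/23986 + 282/8237 = 8518533/197572682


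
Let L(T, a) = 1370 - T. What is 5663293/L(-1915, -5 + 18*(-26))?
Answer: 5663293/3285 ≈ 1724.0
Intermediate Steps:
5663293/L(-1915, -5 + 18*(-26)) = 5663293/(1370 - 1*(-1915)) = 5663293/(1370 + 1915) = 5663293/3285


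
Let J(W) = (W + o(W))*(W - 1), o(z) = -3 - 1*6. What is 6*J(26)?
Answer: 2550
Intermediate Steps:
o(z) = -9 (o(z) = -3 - 6 = -9)
J(W) = (-1 + W)*(-9 + W) (J(W) = (W - 9)*(W - 1) = (-9 + W)*(-1 + W) = (-1 + W)*(-9 + W))
6*J(26) = 6*(9 + 26² - 10*26) = 6*(9 + 676 - 260) = 6*425 = 2550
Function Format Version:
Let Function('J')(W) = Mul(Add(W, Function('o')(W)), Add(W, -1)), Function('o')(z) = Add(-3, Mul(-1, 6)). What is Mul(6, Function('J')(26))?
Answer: 2550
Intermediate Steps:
Function('o')(z) = -9 (Function('o')(z) = Add(-3, -6) = -9)
Function('J')(W) = Mul(Add(-1, W), Add(-9, W)) (Function('J')(W) = Mul(Add(W, -9), Add(W, -1)) = Mul(Add(-9, W), Add(-1, W)) = Mul(Add(-1, W), Add(-9, W)))
Mul(6, Function('J')(26)) = Mul(6, Add(9, Pow(26, 2), Mul(-10, 26))) = Mul(6, Add(9, 676, -260)) = Mul(6, 425) = 2550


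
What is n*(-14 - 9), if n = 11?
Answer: -253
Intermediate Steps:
n*(-14 - 9) = 11*(-14 - 9) = 11*(-23) = -253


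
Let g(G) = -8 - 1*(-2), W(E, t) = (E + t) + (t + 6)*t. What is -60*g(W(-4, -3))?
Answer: 360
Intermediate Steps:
W(E, t) = E + t + t*(6 + t) (W(E, t) = (E + t) + (6 + t)*t = (E + t) + t*(6 + t) = E + t + t*(6 + t))
g(G) = -6 (g(G) = -8 + 2 = -6)
-60*g(W(-4, -3)) = -60*(-6) = 360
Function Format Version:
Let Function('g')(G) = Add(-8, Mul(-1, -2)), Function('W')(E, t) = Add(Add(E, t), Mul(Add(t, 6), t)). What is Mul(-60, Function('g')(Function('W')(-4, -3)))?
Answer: 360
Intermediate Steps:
Function('W')(E, t) = Add(E, t, Mul(t, Add(6, t))) (Function('W')(E, t) = Add(Add(E, t), Mul(Add(6, t), t)) = Add(Add(E, t), Mul(t, Add(6, t))) = Add(E, t, Mul(t, Add(6, t))))
Function('g')(G) = -6 (Function('g')(G) = Add(-8, 2) = -6)
Mul(-60, Function('g')(Function('W')(-4, -3))) = Mul(-60, -6) = 360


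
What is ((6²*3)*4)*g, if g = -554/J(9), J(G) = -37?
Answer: 239328/37 ≈ 6468.3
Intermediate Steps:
g = 554/37 (g = -554/(-37) = -554*(-1/37) = 554/37 ≈ 14.973)
((6²*3)*4)*g = ((6²*3)*4)*(554/37) = ((36*3)*4)*(554/37) = (108*4)*(554/37) = 432*(554/37) = 239328/37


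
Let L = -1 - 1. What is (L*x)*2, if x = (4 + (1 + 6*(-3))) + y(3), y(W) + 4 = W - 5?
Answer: 76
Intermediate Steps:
L = -2
y(W) = -9 + W (y(W) = -4 + (W - 5) = -4 + (-5 + W) = -9 + W)
x = -19 (x = (4 + (1 + 6*(-3))) + (-9 + 3) = (4 + (1 - 18)) - 6 = (4 - 17) - 6 = -13 - 6 = -19)
(L*x)*2 = -2*(-19)*2 = 38*2 = 76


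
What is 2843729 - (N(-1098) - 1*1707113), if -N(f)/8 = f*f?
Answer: 14195674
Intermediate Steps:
N(f) = -8*f² (N(f) = -8*f*f = -8*f²)
2843729 - (N(-1098) - 1*1707113) = 2843729 - (-8*(-1098)² - 1*1707113) = 2843729 - (-8*1205604 - 1707113) = 2843729 - (-9644832 - 1707113) = 2843729 - 1*(-11351945) = 2843729 + 11351945 = 14195674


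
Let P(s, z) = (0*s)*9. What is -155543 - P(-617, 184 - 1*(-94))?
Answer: -155543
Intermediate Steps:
P(s, z) = 0 (P(s, z) = 0*9 = 0)
-155543 - P(-617, 184 - 1*(-94)) = -155543 - 1*0 = -155543 + 0 = -155543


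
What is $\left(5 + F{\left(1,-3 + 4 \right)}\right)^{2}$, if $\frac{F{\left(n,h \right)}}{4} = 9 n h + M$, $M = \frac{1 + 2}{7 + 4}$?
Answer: $\frac{214369}{121} \approx 1771.6$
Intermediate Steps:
$M = \frac{3}{11} \approx 0.27273$
$F{\left(n,h \right)} = \frac{12}{11} + 36 h n$ ($F{\left(n,h \right)} = 4 \left(9 n h + \frac{3}{11}\right) = 4 \left(9 h n + \frac{3}{11}\right) = 4 \left(\frac{3}{11} + 9 h n\right) = \frac{12}{11} + 36 h n$)
$\left(5 + F{\left(1,-3 + 4 \right)}\right)^{2} = \left(5 + \left(\frac{12}{11} + 36 \left(-3 + 4\right) 1\right)\right)^{2} = \left(5 + \left(\frac{12}{11} + 36 \cdot 1 \cdot 1\right)\right)^{2} = \left(5 + \left(\frac{12}{11} + 36\right)\right)^{2} = \left(5 + \frac{408}{11}\right)^{2} = \left(\frac{463}{11}\right)^{2} = \frac{214369}{121}$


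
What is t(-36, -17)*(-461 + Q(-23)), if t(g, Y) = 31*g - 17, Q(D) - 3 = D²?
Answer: -80443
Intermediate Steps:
Q(D) = 3 + D²
t(g, Y) = -17 + 31*g
t(-36, -17)*(-461 + Q(-23)) = (-17 + 31*(-36))*(-461 + (3 + (-23)²)) = (-17 - 1116)*(-461 + (3 + 529)) = -1133*(-461 + 532) = -1133*71 = -80443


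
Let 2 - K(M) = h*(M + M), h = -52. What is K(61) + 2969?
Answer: 9315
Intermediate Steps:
K(M) = 2 + 104*M (K(M) = 2 - (-52)*(M + M) = 2 - (-52)*2*M = 2 - (-104)*M = 2 + 104*M)
K(61) + 2969 = (2 + 104*61) + 2969 = (2 + 6344) + 2969 = 6346 + 2969 = 9315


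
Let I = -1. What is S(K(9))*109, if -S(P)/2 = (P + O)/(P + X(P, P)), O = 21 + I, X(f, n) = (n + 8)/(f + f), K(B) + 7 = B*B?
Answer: -1516408/5517 ≈ -274.86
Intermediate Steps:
K(B) = -7 + B² (K(B) = -7 + B*B = -7 + B²)
X(f, n) = (8 + n)/(2*f) (X(f, n) = (8 + n)/((2*f)) = (8 + n)*(1/(2*f)) = (8 + n)/(2*f))
O = 20 (O = 21 - 1 = 20)
S(P) = -2*(20 + P)/(P + (8 + P)/(2*P)) (S(P) = -2*(P + 20)/(P + (8 + P)/(2*P)) = -2*(20 + P)/(P + (8 + P)/(2*P)))
S(K(9))*109 = -4*(-7 + 9²)*(20 + (-7 + 9²))/(8 + (-7 + 9²) + 2*(-7 + 9²)²)*109 = -4*(-7 + 81)*(20 + (-7 + 81))/(8 + (-7 + 81) + 2*(-7 + 81)²)*109 = -4*74*(20 + 74)/(8 + 74 + 2*74²)*109 = -4*74*94/(8 + 74 + 2*5476)*109 = -4*74*94/(8 + 74 + 10952)*109 = -4*74*94/11034*109 = -4*74*1/11034*94*109 = -13912/5517*109 = -1516408/5517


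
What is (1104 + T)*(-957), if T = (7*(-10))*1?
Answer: -989538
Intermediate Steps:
T = -70 (T = -70*1 = -70)
(1104 + T)*(-957) = (1104 - 70)*(-957) = 1034*(-957) = -989538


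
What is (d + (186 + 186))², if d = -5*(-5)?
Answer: 157609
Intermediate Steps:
d = 25
(d + (186 + 186))² = (25 + (186 + 186))² = (25 + 372)² = 397² = 157609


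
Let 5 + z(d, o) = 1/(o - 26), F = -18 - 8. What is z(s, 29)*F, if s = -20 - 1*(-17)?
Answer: 364/3 ≈ 121.33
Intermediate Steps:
F = -26
s = -3 (s = -20 + 17 = -3)
z(d, o) = -5 + 1/(-26 + o) (z(d, o) = -5 + 1/(o - 26) = -5 + 1/(-26 + o))
z(s, 29)*F = ((131 - 5*29)/(-26 + 29))*(-26) = ((131 - 145)/3)*(-26) = ((⅓)*(-14))*(-26) = -14/3*(-26) = 364/3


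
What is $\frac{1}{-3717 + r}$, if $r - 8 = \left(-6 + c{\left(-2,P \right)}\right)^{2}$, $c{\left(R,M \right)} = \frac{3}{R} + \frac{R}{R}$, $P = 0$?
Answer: $- \frac{4}{14667} \approx -0.00027272$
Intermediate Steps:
$c{\left(R,M \right)} = 1 + \frac{3}{R}$ ($c{\left(R,M \right)} = \frac{3}{R} + 1 = 1 + \frac{3}{R}$)
$r = \frac{201}{4}$ ($r = 8 + \left(-6 + \frac{3 - 2}{-2}\right)^{2} = 8 + \left(-6 - \frac{1}{2}\right)^{2} = 8 + \left(- \frac{13}{2}\right)^{2} = 8 + \frac{169}{4} = \frac{201}{4} \approx 50.25$)
$\frac{1}{-3717 + r} = \frac{1}{-3717 + \frac{201}{4}} = \frac{1}{- \frac{14667}{4}} = - \frac{4}{14667}$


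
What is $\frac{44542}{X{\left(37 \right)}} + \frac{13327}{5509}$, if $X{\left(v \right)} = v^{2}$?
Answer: $\frac{263626541}{7541821} \approx 34.955$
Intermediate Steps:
$\frac{44542}{X{\left(37 \right)}} + \frac{13327}{5509} = \frac{44542}{37^{2}} + \frac{13327}{5509} = \frac{44542}{1369} + 13327 \cdot \frac{1}{5509} = 44542 \cdot \frac{1}{1369} + \frac{13327}{5509} = \frac{44542}{1369} + \frac{13327}{5509} = \frac{263626541}{7541821}$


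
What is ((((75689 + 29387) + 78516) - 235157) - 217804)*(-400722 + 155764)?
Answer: 65984091502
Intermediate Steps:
((((75689 + 29387) + 78516) - 235157) - 217804)*(-400722 + 155764) = (((105076 + 78516) - 235157) - 217804)*(-244958) = ((183592 - 235157) - 217804)*(-244958) = (-51565 - 217804)*(-244958) = -269369*(-244958) = 65984091502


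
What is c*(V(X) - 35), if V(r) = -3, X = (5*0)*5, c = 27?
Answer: -1026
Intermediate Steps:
X = 0 (X = 0*5 = 0)
c*(V(X) - 35) = 27*(-3 - 35) = 27*(-38) = -1026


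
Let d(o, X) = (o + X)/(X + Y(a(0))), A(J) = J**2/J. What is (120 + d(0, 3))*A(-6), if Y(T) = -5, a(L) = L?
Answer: -711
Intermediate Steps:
A(J) = J
d(o, X) = (X + o)/(-5 + X) (d(o, X) = (o + X)/(X - 5) = (X + o)/(-5 + X))
(120 + d(0, 3))*A(-6) = (120 + (3 + 0)/(-5 + 3))*(-6) = (120 + 3/(-2))*(-6) = (120 - 1/2*3)*(-6) = (120 - 3/2)*(-6) = (237/2)*(-6) = -711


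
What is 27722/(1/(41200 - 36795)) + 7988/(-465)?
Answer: 56783657662/465 ≈ 1.2212e+8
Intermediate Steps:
27722/(1/(41200 - 36795)) + 7988/(-465) = 27722/(1/4405) + 7988*(-1/465) = 27722/(1/4405) - 7988/465 = 27722*4405 - 7988/465 = 122115410 - 7988/465 = 56783657662/465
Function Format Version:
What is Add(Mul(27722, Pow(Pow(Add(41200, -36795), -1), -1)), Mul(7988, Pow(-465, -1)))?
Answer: Rational(56783657662, 465) ≈ 1.2212e+8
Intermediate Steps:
Add(Mul(27722, Pow(Pow(Add(41200, -36795), -1), -1)), Mul(7988, Pow(-465, -1))) = Add(Mul(27722, Pow(Pow(4405, -1), -1)), Mul(7988, Rational(-1, 465))) = Add(Mul(27722, Pow(Rational(1, 4405), -1)), Rational(-7988, 465)) = Add(Mul(27722, 4405), Rational(-7988, 465)) = Add(122115410, Rational(-7988, 465)) = Rational(56783657662, 465)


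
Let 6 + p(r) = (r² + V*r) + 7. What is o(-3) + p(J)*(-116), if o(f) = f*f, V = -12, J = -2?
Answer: -3355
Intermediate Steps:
o(f) = f²
p(r) = 1 + r² - 12*r (p(r) = -6 + ((r² - 12*r) + 7) = -6 + (7 + r² - 12*r) = 1 + r² - 12*r)
o(-3) + p(J)*(-116) = (-3)² + (1 + (-2)² - 12*(-2))*(-116) = 9 + (1 + 4 + 24)*(-116) = 9 + 29*(-116) = 9 - 3364 = -3355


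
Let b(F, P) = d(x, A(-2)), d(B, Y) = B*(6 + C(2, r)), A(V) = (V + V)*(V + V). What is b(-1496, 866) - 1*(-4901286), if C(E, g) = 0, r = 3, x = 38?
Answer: 4901514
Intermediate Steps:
A(V) = 4*V**2 (A(V) = (2*V)*(2*V) = 4*V**2)
d(B, Y) = 6*B (d(B, Y) = B*(6 + 0) = B*6 = 6*B)
b(F, P) = 228 (b(F, P) = 6*38 = 228)
b(-1496, 866) - 1*(-4901286) = 228 - 1*(-4901286) = 228 + 4901286 = 4901514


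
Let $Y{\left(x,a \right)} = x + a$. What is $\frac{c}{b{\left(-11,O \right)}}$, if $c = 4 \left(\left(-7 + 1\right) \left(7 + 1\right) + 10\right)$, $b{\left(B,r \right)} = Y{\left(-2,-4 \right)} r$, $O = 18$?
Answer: $\frac{38}{27} \approx 1.4074$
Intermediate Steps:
$Y{\left(x,a \right)} = a + x$
$b{\left(B,r \right)} = - 6 r$ ($b{\left(B,r \right)} = \left(-4 - 2\right) r = - 6 r$)
$c = -152$ ($c = 4 \left(\left(-6\right) 8 + 10\right) = 4 \left(-48 + 10\right) = 4 \left(-38\right) = -152$)
$\frac{c}{b{\left(-11,O \right)}} = - \frac{152}{\left(-6\right) 18} = - \frac{152}{-108} = \left(-152\right) \left(- \frac{1}{108}\right) = \frac{38}{27}$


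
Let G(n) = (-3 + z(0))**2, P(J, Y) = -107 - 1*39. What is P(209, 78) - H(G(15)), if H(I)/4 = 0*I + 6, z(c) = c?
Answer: -170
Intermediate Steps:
P(J, Y) = -146 (P(J, Y) = -107 - 39 = -146)
G(n) = 9 (G(n) = (-3 + 0)**2 = (-3)**2 = 9)
H(I) = 24 (H(I) = 4*(0*I + 6) = 4*(0 + 6) = 4*6 = 24)
P(209, 78) - H(G(15)) = -146 - 1*24 = -146 - 24 = -170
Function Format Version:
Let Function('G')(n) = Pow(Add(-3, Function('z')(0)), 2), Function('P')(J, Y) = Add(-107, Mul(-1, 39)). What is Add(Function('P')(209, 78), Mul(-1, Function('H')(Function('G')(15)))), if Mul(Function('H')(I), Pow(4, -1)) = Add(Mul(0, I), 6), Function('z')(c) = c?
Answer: -170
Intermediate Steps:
Function('P')(J, Y) = -146 (Function('P')(J, Y) = Add(-107, -39) = -146)
Function('G')(n) = 9 (Function('G')(n) = Pow(Add(-3, 0), 2) = Pow(-3, 2) = 9)
Function('H')(I) = 24 (Function('H')(I) = Mul(4, Add(Mul(0, I), 6)) = Mul(4, Add(0, 6)) = Mul(4, 6) = 24)
Add(Function('P')(209, 78), Mul(-1, Function('H')(Function('G')(15)))) = Add(-146, Mul(-1, 24)) = Add(-146, -24) = -170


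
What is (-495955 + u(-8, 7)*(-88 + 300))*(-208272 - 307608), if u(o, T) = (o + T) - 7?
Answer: 256728197880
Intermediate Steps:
u(o, T) = -7 + T + o (u(o, T) = (T + o) - 7 = -7 + T + o)
(-495955 + u(-8, 7)*(-88 + 300))*(-208272 - 307608) = (-495955 + (-7 + 7 - 8)*(-88 + 300))*(-208272 - 307608) = (-495955 - 8*212)*(-515880) = (-495955 - 1696)*(-515880) = -497651*(-515880) = 256728197880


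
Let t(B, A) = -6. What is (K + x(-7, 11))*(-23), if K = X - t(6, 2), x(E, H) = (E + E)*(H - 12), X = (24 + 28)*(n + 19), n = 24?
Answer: -51888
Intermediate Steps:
X = 2236 (X = (24 + 28)*(24 + 19) = 52*43 = 2236)
x(E, H) = 2*E*(-12 + H) (x(E, H) = (2*E)*(-12 + H) = 2*E*(-12 + H))
K = 2242 (K = 2236 - 1*(-6) = 2236 + 6 = 2242)
(K + x(-7, 11))*(-23) = (2242 + 2*(-7)*(-12 + 11))*(-23) = (2242 + 2*(-7)*(-1))*(-23) = (2242 + 14)*(-23) = 2256*(-23) = -51888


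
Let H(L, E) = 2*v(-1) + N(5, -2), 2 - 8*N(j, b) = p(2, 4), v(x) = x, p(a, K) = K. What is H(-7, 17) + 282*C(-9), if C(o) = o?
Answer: -10161/4 ≈ -2540.3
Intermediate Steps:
N(j, b) = -¼ (N(j, b) = ¼ - ⅛*4 = ¼ - ½ = -¼)
H(L, E) = -9/4 (H(L, E) = 2*(-1) - ¼ = -2 - ¼ = -9/4)
H(-7, 17) + 282*C(-9) = -9/4 + 282*(-9) = -9/4 - 2538 = -10161/4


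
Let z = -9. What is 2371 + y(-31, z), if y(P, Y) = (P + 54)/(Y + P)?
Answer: 94817/40 ≈ 2370.4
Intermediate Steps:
y(P, Y) = (54 + P)/(P + Y)
2371 + y(-31, z) = 2371 + (54 - 31)/(-31 - 9) = 2371 + 23/(-40) = 2371 - 1/40*23 = 2371 - 23/40 = 94817/40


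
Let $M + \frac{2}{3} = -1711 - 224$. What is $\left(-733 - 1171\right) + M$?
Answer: $- \frac{11519}{3} \approx -3839.7$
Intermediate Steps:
$M = - \frac{5807}{3}$ ($M = - \frac{2}{3} - 1935 = - \frac{5807}{3} \approx -1935.7$)
$\left(-733 - 1171\right) + M = \left(-733 - 1171\right) - \frac{5807}{3} = -1904 - \frac{5807}{3} = - \frac{11519}{3}$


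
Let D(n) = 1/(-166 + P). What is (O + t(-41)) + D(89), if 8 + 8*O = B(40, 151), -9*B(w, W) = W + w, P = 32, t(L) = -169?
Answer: -832913/4824 ≈ -172.66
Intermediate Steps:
B(w, W) = -W/9 - w/9 (B(w, W) = -(W + w)/9 = -W/9 - w/9)
O = -263/72 (O = -1 + (-⅑*151 - ⅑*40)/8 = -1 + (-151/9 - 40/9)/8 = -1 + (⅛)*(-191/9) = -1 - 191/72 = -263/72 ≈ -3.6528)
D(n) = -1/134 (D(n) = 1/(-166 + 32) = 1/(-134) = -1/134)
(O + t(-41)) + D(89) = (-263/72 - 169) - 1/134 = -12431/72 - 1/134 = -832913/4824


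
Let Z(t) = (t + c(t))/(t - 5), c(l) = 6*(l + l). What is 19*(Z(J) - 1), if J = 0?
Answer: -19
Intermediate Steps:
c(l) = 12*l (c(l) = 6*(2*l) = 12*l)
Z(t) = 13*t/(-5 + t) (Z(t) = (t + 12*t)/(t - 5) = (13*t)/(-5 + t) = 13*t/(-5 + t))
19*(Z(J) - 1) = 19*(13*0/(-5 + 0) - 1) = 19*(13*0/(-5) - 1) = 19*(13*0*(-1/5) - 1) = 19*(0 - 1) = 19*(-1) = -19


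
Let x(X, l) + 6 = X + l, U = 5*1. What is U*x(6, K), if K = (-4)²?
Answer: 80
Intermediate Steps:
U = 5
K = 16
x(X, l) = -6 + X + l (x(X, l) = -6 + (X + l) = -6 + X + l)
U*x(6, K) = 5*(-6 + 6 + 16) = 5*16 = 80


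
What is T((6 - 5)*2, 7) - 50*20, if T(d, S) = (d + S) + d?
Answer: -989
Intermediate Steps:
T(d, S) = S + 2*d (T(d, S) = (S + d) + d = S + 2*d)
T((6 - 5)*2, 7) - 50*20 = (7 + 2*((6 - 5)*2)) - 50*20 = (7 + 2*(1*2)) - 1000 = (7 + 2*2) - 1000 = (7 + 4) - 1000 = 11 - 1000 = -989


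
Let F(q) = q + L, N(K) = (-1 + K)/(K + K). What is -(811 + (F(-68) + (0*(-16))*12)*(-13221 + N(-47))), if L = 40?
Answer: -17436281/47 ≈ -3.7098e+5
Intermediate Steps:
N(K) = (-1 + K)/(2*K) (N(K) = (-1 + K)/((2*K)) = (-1 + K)*(1/(2*K)) = (-1 + K)/(2*K))
F(q) = 40 + q (F(q) = q + 40 = 40 + q)
-(811 + (F(-68) + (0*(-16))*12)*(-13221 + N(-47))) = -(811 + ((40 - 68) + (0*(-16))*12)*(-13221 + (½)*(-1 - 47)/(-47))) = -(811 + (-28 + 0*12)*(-13221 + (½)*(-1/47)*(-48))) = -(811 + (-28 + 0)*(-13221 + 24/47)) = -(811 - 28*(-621363/47)) = -(811 + 17398164/47) = -1*17436281/47 = -17436281/47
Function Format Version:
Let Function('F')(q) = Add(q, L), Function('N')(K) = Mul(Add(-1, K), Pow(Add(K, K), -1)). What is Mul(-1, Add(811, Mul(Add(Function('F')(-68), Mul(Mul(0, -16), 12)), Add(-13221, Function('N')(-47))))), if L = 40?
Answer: Rational(-17436281, 47) ≈ -3.7098e+5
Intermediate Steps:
Function('N')(K) = Mul(Rational(1, 2), Pow(K, -1), Add(-1, K)) (Function('N')(K) = Mul(Add(-1, K), Pow(Mul(2, K), -1)) = Mul(Add(-1, K), Mul(Rational(1, 2), Pow(K, -1))) = Mul(Rational(1, 2), Pow(K, -1), Add(-1, K)))
Function('F')(q) = Add(40, q) (Function('F')(q) = Add(q, 40) = Add(40, q))
Mul(-1, Add(811, Mul(Add(Function('F')(-68), Mul(Mul(0, -16), 12)), Add(-13221, Function('N')(-47))))) = Mul(-1, Add(811, Mul(Add(Add(40, -68), Mul(Mul(0, -16), 12)), Add(-13221, Mul(Rational(1, 2), Pow(-47, -1), Add(-1, -47)))))) = Mul(-1, Add(811, Mul(Add(-28, Mul(0, 12)), Add(-13221, Mul(Rational(1, 2), Rational(-1, 47), -48))))) = Mul(-1, Add(811, Mul(Add(-28, 0), Add(-13221, Rational(24, 47))))) = Mul(-1, Add(811, Mul(-28, Rational(-621363, 47)))) = Mul(-1, Add(811, Rational(17398164, 47))) = Mul(-1, Rational(17436281, 47)) = Rational(-17436281, 47)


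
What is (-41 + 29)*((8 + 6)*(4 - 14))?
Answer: 1680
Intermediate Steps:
(-41 + 29)*((8 + 6)*(4 - 14)) = -168*(-10) = -12*(-140) = 1680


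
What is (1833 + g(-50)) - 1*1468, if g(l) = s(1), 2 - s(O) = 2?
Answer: 365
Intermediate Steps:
s(O) = 0 (s(O) = 2 - 1*2 = 2 - 2 = 0)
g(l) = 0
(1833 + g(-50)) - 1*1468 = (1833 + 0) - 1*1468 = 1833 - 1468 = 365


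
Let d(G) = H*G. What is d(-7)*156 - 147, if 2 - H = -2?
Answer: -4515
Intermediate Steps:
H = 4 (H = 2 - 1*(-2) = 2 + 2 = 4)
d(G) = 4*G
d(-7)*156 - 147 = (4*(-7))*156 - 147 = -28*156 - 147 = -4368 - 147 = -4515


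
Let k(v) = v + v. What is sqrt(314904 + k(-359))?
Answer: sqrt(314186) ≈ 560.52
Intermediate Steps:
k(v) = 2*v
sqrt(314904 + k(-359)) = sqrt(314904 + 2*(-359)) = sqrt(314904 - 718) = sqrt(314186)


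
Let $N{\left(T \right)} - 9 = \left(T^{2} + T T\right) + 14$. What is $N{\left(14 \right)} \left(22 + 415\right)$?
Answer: $181355$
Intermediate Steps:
$N{\left(T \right)} = 23 + 2 T^{2}$ ($N{\left(T \right)} = 9 + \left(\left(T^{2} + T T\right) + 14\right) = 9 + \left(\left(T^{2} + T^{2}\right) + 14\right) = 9 + \left(2 T^{2} + 14\right) = 9 + \left(14 + 2 T^{2}\right) = 23 + 2 T^{2}$)
$N{\left(14 \right)} \left(22 + 415\right) = \left(23 + 2 \cdot 14^{2}\right) \left(22 + 415\right) = \left(23 + 2 \cdot 196\right) 437 = \left(23 + 392\right) 437 = 415 \cdot 437 = 181355$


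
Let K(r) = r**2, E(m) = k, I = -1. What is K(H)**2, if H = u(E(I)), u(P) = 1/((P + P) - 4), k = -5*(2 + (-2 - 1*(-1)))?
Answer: 1/38416 ≈ 2.6031e-5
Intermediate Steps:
k = -5 (k = -5*(2 + (-2 + 1)) = -5*(2 - 1) = -5*1 = -5)
E(m) = -5
u(P) = 1/(-4 + 2*P) (u(P) = 1/(2*P - 4) = 1/(-4 + 2*P))
H = -1/14 (H = 1/(2*(-2 - 5)) = (1/2)/(-7) = (1/2)*(-1/7) = -1/14 ≈ -0.071429)
K(H)**2 = ((-1/14)**2)**2 = (1/196)**2 = 1/38416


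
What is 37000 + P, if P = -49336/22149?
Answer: 819463664/22149 ≈ 36998.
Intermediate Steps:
P = -49336/22149 (P = -49336*1/22149 = -49336/22149 ≈ -2.2275)
37000 + P = 37000 - 49336/22149 = 819463664/22149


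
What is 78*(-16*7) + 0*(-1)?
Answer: -8736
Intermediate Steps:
78*(-16*7) + 0*(-1) = 78*(-112) + 0 = -8736 + 0 = -8736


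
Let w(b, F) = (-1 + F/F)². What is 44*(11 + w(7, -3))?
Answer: 484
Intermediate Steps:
w(b, F) = 0 (w(b, F) = (-1 + 1)² = 0² = 0)
44*(11 + w(7, -3)) = 44*(11 + 0) = 44*11 = 484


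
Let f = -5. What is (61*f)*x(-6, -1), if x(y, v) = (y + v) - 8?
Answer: 4575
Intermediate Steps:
x(y, v) = -8 + v + y (x(y, v) = (v + y) - 8 = -8 + v + y)
(61*f)*x(-6, -1) = (61*(-5))*(-8 - 1 - 6) = -305*(-15) = 4575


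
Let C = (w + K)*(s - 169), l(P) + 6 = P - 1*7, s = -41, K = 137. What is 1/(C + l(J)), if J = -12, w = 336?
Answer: -1/99355 ≈ -1.0065e-5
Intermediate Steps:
l(P) = -13 + P (l(P) = -6 + (P - 1*7) = -6 + (P - 7) = -6 + (-7 + P) = -13 + P)
C = -99330 (C = (336 + 137)*(-41 - 169) = 473*(-210) = -99330)
1/(C + l(J)) = 1/(-99330 + (-13 - 12)) = 1/(-99330 - 25) = 1/(-99355) = -1/99355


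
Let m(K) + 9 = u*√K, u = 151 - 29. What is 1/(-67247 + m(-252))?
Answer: -1201/80841434 - 183*I*√7/1131780076 ≈ -1.4856e-5 - 4.278e-7*I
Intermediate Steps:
u = 122
m(K) = -9 + 122*√K
1/(-67247 + m(-252)) = 1/(-67247 + (-9 + 122*√(-252))) = 1/(-67247 + (-9 + 122*(6*I*√7))) = 1/(-67247 + (-9 + 732*I*√7)) = 1/(-67256 + 732*I*√7)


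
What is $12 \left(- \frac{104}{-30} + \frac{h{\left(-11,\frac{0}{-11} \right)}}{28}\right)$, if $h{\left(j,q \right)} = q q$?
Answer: $\frac{208}{5} \approx 41.6$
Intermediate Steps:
$h{\left(j,q \right)} = q^{2}$
$12 \left(- \frac{104}{-30} + \frac{h{\left(-11,\frac{0}{-11} \right)}}{28}\right) = 12 \left(- \frac{104}{-30} + \frac{\left(\frac{0}{-11}\right)^{2}}{28}\right) = 12 \left(\left(-104\right) \left(- \frac{1}{30}\right) + \left(0 \left(- \frac{1}{11}\right)\right)^{2} \cdot \frac{1}{28}\right) = 12 \left(\frac{52}{15} + 0^{2} \cdot \frac{1}{28}\right) = 12 \left(\frac{52}{15} + 0 \cdot \frac{1}{28}\right) = 12 \left(\frac{52}{15} + 0\right) = 12 \cdot \frac{52}{15} = \frac{208}{5}$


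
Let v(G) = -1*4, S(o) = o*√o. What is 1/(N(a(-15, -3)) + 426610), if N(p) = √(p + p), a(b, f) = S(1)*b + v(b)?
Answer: 213305/90998046069 - I*√38/181996092138 ≈ 2.3441e-6 - 3.3871e-11*I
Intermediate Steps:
S(o) = o^(3/2)
v(G) = -4
a(b, f) = -4 + b (a(b, f) = 1^(3/2)*b - 4 = 1*b - 4 = b - 4 = -4 + b)
N(p) = √2*√p (N(p) = √(2*p) = √2*√p)
1/(N(a(-15, -3)) + 426610) = 1/(√2*√(-4 - 15) + 426610) = 1/(√2*√(-19) + 426610) = 1/(√2*(I*√19) + 426610) = 1/(I*√38 + 426610) = 1/(426610 + I*√38)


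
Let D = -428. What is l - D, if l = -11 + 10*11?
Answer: 527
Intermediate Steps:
l = 99 (l = -11 + 110 = 99)
l - D = 99 - 1*(-428) = 99 + 428 = 527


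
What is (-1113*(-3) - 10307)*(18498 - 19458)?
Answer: 6689280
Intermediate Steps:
(-1113*(-3) - 10307)*(18498 - 19458) = (3339 - 10307)*(-960) = -6968*(-960) = 6689280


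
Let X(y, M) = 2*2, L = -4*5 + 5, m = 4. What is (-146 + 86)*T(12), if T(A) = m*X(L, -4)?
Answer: -960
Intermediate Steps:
L = -15 (L = -20 + 5 = -15)
X(y, M) = 4
T(A) = 16 (T(A) = 4*4 = 16)
(-146 + 86)*T(12) = (-146 + 86)*16 = -60*16 = -960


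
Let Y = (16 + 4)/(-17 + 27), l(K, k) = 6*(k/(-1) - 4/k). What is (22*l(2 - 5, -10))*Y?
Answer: 13728/5 ≈ 2745.6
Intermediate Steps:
l(K, k) = -24/k - 6*k (l(K, k) = 6*(k*(-1) - 4/k) = 6*(-k - 4/k) = -24/k - 6*k)
Y = 2 (Y = 20/10 = 20*(1/10) = 2)
(22*l(2 - 5, -10))*Y = (22*(-24/(-10) - 6*(-10)))*2 = (22*(-24*(-1/10) + 60))*2 = (22*(12/5 + 60))*2 = (22*(312/5))*2 = (6864/5)*2 = 13728/5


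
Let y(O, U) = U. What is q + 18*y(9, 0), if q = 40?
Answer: 40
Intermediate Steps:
q + 18*y(9, 0) = 40 + 18*0 = 40 + 0 = 40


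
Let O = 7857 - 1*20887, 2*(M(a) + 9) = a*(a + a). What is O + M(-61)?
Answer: -9318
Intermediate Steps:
M(a) = -9 + a² (M(a) = -9 + (a*(a + a))/2 = -9 + (a*(2*a))/2 = -9 + (2*a²)/2 = -9 + a²)
O = -13030 (O = 7857 - 20887 = -13030)
O + M(-61) = -13030 + (-9 + (-61)²) = -13030 + (-9 + 3721) = -13030 + 3712 = -9318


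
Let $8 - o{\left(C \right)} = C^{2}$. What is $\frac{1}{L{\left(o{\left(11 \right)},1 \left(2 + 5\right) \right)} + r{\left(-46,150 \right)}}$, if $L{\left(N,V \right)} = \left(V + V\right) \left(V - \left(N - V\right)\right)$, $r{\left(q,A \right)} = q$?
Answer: $\frac{1}{1732} \approx 0.00057737$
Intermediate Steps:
$o{\left(C \right)} = 8 - C^{2}$
$L{\left(N,V \right)} = 2 V \left(- N + 2 V\right)$
$\frac{1}{L{\left(o{\left(11 \right)},1 \left(2 + 5\right) \right)} + r{\left(-46,150 \right)}} = \frac{1}{2 \cdot 1 \left(2 + 5\right) \left(- (8 - 11^{2}) + 2 \cdot 1 \left(2 + 5\right)\right) - 46} = \frac{1}{2 \cdot 1 \cdot 7 \left(- (8 - 121) + 2 \cdot 1 \cdot 7\right) - 46} = \frac{1}{2 \cdot 7 \left(- (8 - 121) + 2 \cdot 7\right) - 46} = \frac{1}{2 \cdot 7 \left(\left(-1\right) \left(-113\right) + 14\right) - 46} = \frac{1}{2 \cdot 7 \left(113 + 14\right) - 46} = \frac{1}{2 \cdot 7 \cdot 127 - 46} = \frac{1}{1778 - 46} = \frac{1}{1732}$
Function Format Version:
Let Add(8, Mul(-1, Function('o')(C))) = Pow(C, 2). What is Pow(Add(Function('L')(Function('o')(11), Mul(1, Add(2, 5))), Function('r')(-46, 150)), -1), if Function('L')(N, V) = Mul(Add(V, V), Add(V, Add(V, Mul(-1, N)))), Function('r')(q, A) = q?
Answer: Rational(1, 1732) ≈ 0.00057737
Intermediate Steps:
Function('o')(C) = Add(8, Mul(-1, Pow(C, 2)))
Function('L')(N, V) = Mul(2, V, Add(Mul(-1, N), Mul(2, V))) (Function('L')(N, V) = Mul(Mul(2, V), Add(Mul(-1, N), Mul(2, V))) = Mul(2, V, Add(Mul(-1, N), Mul(2, V))))
Pow(Add(Function('L')(Function('o')(11), Mul(1, Add(2, 5))), Function('r')(-46, 150)), -1) = Pow(Add(Mul(2, Mul(1, Add(2, 5)), Add(Mul(-1, Add(8, Mul(-1, Pow(11, 2)))), Mul(2, Mul(1, Add(2, 5))))), -46), -1) = Pow(Add(Mul(2, Mul(1, 7), Add(Mul(-1, Add(8, Mul(-1, 121))), Mul(2, Mul(1, 7)))), -46), -1) = Pow(Add(Mul(2, 7, Add(Mul(-1, Add(8, -121)), Mul(2, 7))), -46), -1) = Pow(Add(Mul(2, 7, Add(Mul(-1, -113), 14)), -46), -1) = Pow(Add(Mul(2, 7, Add(113, 14)), -46), -1) = Pow(Add(Mul(2, 7, 127), -46), -1) = Pow(Add(1778, -46), -1) = Pow(1732, -1) = Rational(1, 1732)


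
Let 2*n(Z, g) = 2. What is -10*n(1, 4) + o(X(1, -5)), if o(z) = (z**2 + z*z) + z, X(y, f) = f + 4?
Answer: -9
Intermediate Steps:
n(Z, g) = 1 (n(Z, g) = (1/2)*2 = 1)
X(y, f) = 4 + f
o(z) = z + 2*z**2 (o(z) = (z**2 + z**2) + z = 2*z**2 + z = z + 2*z**2)
-10*n(1, 4) + o(X(1, -5)) = -10*1 + (4 - 5)*(1 + 2*(4 - 5)) = -10 - (1 + 2*(-1)) = -10 - (1 - 2) = -10 - 1*(-1) = -10 + 1 = -9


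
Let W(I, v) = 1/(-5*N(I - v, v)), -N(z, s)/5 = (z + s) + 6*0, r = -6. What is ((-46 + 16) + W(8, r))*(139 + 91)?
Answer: -137977/20 ≈ -6898.9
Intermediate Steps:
N(z, s) = -5*s - 5*z (N(z, s) = -5*((z + s) + 6*0) = -5*((s + z) + 0) = -5*(s + z) = -5*s - 5*z)
W(I, v) = 1/(25*I) (W(I, v) = 1/(-5*(-5*v - 5*(I - v))) = 1/(-5*(-5*v + (-5*I + 5*v))) = 1/(-(-25)*I) = 1/(25*I))
((-46 + 16) + W(8, r))*(139 + 91) = ((-46 + 16) + (1/25)/8)*(139 + 91) = (-30 + (1/25)*(⅛))*230 = (-30 + 1/200)*230 = -5999/200*230 = -137977/20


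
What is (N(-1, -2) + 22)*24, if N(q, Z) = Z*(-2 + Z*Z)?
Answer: 432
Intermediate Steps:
N(q, Z) = Z*(-2 + Z**2)
(N(-1, -2) + 22)*24 = (-2*(-2 + (-2)**2) + 22)*24 = (-2*(-2 + 4) + 22)*24 = (-2*2 + 22)*24 = (-4 + 22)*24 = 18*24 = 432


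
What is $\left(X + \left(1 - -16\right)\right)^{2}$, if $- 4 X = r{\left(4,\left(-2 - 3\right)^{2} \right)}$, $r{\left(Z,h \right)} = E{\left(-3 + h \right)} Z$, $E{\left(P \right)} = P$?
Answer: $25$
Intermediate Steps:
$r{\left(Z,h \right)} = Z \left(-3 + h\right)$ ($r{\left(Z,h \right)} = \left(-3 + h\right) Z = Z \left(-3 + h\right)$)
$X = -22$ ($X = - \frac{4 \left(-3 + \left(-2 - 3\right)^{2}\right)}{4} = - \frac{4 \left(-3 + \left(-5\right)^{2}\right)}{4} = - \frac{4 \left(-3 + 25\right)}{4} = - \frac{4 \cdot 22}{4} = \left(- \frac{1}{4}\right) 88 = -22$)
$\left(X + \left(1 - -16\right)\right)^{2} = \left(-22 + \left(1 - -16\right)\right)^{2} = \left(-22 + \left(1 + 16\right)\right)^{2} = \left(-22 + 17\right)^{2} = \left(-5\right)^{2} = 25$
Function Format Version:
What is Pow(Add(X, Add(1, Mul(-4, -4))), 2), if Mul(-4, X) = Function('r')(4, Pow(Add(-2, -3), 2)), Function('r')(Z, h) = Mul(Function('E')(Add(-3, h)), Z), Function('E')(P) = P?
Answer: 25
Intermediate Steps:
Function('r')(Z, h) = Mul(Z, Add(-3, h)) (Function('r')(Z, h) = Mul(Add(-3, h), Z) = Mul(Z, Add(-3, h)))
X = -22 (X = Mul(Rational(-1, 4), Mul(4, Add(-3, Pow(Add(-2, -3), 2)))) = Mul(Rational(-1, 4), Mul(4, Add(-3, Pow(-5, 2)))) = Mul(Rational(-1, 4), Mul(4, Add(-3, 25))) = Mul(Rational(-1, 4), Mul(4, 22)) = Mul(Rational(-1, 4), 88) = -22)
Pow(Add(X, Add(1, Mul(-4, -4))), 2) = Pow(Add(-22, Add(1, Mul(-4, -4))), 2) = Pow(Add(-22, Add(1, 16)), 2) = Pow(Add(-22, 17), 2) = Pow(-5, 2) = 25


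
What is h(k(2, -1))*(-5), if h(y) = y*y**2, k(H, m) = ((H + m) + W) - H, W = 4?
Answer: -135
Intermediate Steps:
k(H, m) = 4 + m (k(H, m) = ((H + m) + 4) - H = (4 + H + m) - H = 4 + m)
h(y) = y**3
h(k(2, -1))*(-5) = (4 - 1)**3*(-5) = 3**3*(-5) = 27*(-5) = -135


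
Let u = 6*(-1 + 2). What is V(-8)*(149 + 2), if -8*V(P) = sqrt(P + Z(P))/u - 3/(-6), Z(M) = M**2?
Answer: -151/16 - 151*sqrt(14)/24 ≈ -32.979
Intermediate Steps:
u = 6 (u = 6*1 = 6)
V(P) = -1/16 - sqrt(P + P**2)/48 (V(P) = -(sqrt(P + P**2)/6 - 3/(-6))/8 = -(sqrt(P + P**2)*(1/6) - 3*(-1/6))/8 = -(sqrt(P + P**2)/6 + 1/2)/8 = -(1/2 + sqrt(P + P**2)/6)/8 = -1/16 - sqrt(P + P**2)/48)
V(-8)*(149 + 2) = (-1/16 - 2*sqrt(14)/48)*(149 + 2) = (-1/16 - 2*sqrt(14)/48)*151 = (-1/16 - sqrt(14)/24)*151 = -151/16 - 151*sqrt(14)/24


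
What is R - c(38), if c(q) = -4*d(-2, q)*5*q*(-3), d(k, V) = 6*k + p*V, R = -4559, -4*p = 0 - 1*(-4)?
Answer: 109441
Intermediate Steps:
p = -1 (p = -(0 - 1*(-4))/4 = -(0 + 4)/4 = -1/4*4 = -1)
d(k, V) = -V + 6*k (d(k, V) = 6*k - V = -V + 6*k)
c(q) = 12*q*(-60 - 5*q) (c(q) = -4*(-q + 6*(-2))*5*q*(-3) = -4*(-q - 12)*5*q*(-3) = -4*(-12 - q)*5*q*(-3) = -4*(-60 - 5*q)*q*(-3) = -4*q*(-60 - 5*q)*(-3) = 12*q*(-60 - 5*q))
R - c(38) = -4559 - 60*38*(-12 - 1*38) = -4559 - 60*38*(-12 - 38) = -4559 - 60*38*(-50) = -4559 - 1*(-114000) = -4559 + 114000 = 109441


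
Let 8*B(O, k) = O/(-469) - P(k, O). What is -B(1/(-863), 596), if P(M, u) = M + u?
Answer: 120614371/1618988 ≈ 74.500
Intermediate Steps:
B(O, k) = -235*O/1876 - k/8 (B(O, k) = (O/(-469) - (k + O))/8 = (O*(-1/469) - (O + k))/8 = (-O/469 + (-O - k))/8 = (-k - 470*O/469)/8 = -235*O/1876 - k/8)
-B(1/(-863), 596) = -(-235/1876/(-863) - ⅛*596) = -(-235/1876*(-1/863) - 149/2) = -(235/1618988 - 149/2) = -1*(-120614371/1618988) = 120614371/1618988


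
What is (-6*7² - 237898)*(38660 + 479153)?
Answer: -123338914096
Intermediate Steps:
(-6*7² - 237898)*(38660 + 479153) = (-6*49 - 237898)*517813 = (-294 - 237898)*517813 = -238192*517813 = -123338914096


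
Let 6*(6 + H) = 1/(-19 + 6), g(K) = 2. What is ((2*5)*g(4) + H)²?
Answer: 1190281/6084 ≈ 195.64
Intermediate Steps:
H = -469/78 (H = -6 + 1/(6*(-19 + 6)) = -6 + (⅙)/(-13) = -6 + (⅙)*(-1/13) = -6 - 1/78 = -469/78 ≈ -6.0128)
((2*5)*g(4) + H)² = ((2*5)*2 - 469/78)² = (10*2 - 469/78)² = (20 - 469/78)² = (1091/78)² = 1190281/6084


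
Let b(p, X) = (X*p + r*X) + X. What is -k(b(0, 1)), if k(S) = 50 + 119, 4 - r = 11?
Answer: -169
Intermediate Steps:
r = -7 (r = 4 - 1*11 = 4 - 11 = -7)
b(p, X) = -6*X + X*p (b(p, X) = (X*p - 7*X) + X = (-7*X + X*p) + X = -6*X + X*p)
k(S) = 169
-k(b(0, 1)) = -1*169 = -169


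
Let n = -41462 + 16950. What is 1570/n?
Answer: -785/12256 ≈ -0.064050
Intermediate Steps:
n = -24512
1570/n = 1570/(-24512) = 1570*(-1/24512) = -785/12256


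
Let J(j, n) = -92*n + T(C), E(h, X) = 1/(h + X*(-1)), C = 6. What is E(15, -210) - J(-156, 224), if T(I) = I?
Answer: 4635451/225 ≈ 20602.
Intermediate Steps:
E(h, X) = 1/(h - X)
J(j, n) = 6 - 92*n (J(j, n) = -92*n + 6 = 6 - 92*n)
E(15, -210) - J(-156, 224) = 1/(15 - 1*(-210)) - (6 - 92*224) = 1/(15 + 210) - (6 - 20608) = 1/225 - 1*(-20602) = 1/225 + 20602 = 4635451/225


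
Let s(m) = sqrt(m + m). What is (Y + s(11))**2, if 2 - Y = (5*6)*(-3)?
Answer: (92 + sqrt(22))**2 ≈ 9349.0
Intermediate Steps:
s(m) = sqrt(2)*sqrt(m) (s(m) = sqrt(2*m) = sqrt(2)*sqrt(m))
Y = 92 (Y = 2 - 5*6*(-3) = 2 - 30*(-3) = 2 - 1*(-90) = 2 + 90 = 92)
(Y + s(11))**2 = (92 + sqrt(2)*sqrt(11))**2 = (92 + sqrt(22))**2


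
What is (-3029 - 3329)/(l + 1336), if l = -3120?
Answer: 3179/892 ≈ 3.5639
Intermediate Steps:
(-3029 - 3329)/(l + 1336) = (-3029 - 3329)/(-3120 + 1336) = -6358/(-1784) = -6358*(-1/1784) = 3179/892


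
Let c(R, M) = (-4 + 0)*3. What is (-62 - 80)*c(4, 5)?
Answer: 1704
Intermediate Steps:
c(R, M) = -12 (c(R, M) = -4*3 = -12)
(-62 - 80)*c(4, 5) = (-62 - 80)*(-12) = -142*(-12) = 1704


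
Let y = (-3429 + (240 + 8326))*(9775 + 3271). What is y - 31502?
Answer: 66985800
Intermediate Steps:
y = 67017302 (y = (-3429 + 8566)*13046 = 5137*13046 = 67017302)
y - 31502 = 67017302 - 31502 = 66985800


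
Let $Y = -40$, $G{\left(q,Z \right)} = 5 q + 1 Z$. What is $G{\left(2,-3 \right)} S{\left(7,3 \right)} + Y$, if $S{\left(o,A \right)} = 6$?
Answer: $2$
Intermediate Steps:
$G{\left(q,Z \right)} = Z + 5 q$ ($G{\left(q,Z \right)} = 5 q + Z = Z + 5 q$)
$G{\left(2,-3 \right)} S{\left(7,3 \right)} + Y = \left(-3 + 5 \cdot 2\right) 6 - 40 = \left(-3 + 10\right) 6 - 40 = 7 \cdot 6 - 40 = 42 - 40 = 2$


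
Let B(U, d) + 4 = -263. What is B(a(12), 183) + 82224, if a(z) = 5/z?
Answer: 81957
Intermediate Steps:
B(U, d) = -267 (B(U, d) = -4 - 263 = -267)
B(a(12), 183) + 82224 = -267 + 82224 = 81957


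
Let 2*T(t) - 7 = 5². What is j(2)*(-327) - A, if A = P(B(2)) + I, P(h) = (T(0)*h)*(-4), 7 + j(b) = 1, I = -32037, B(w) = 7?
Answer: 34447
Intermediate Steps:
T(t) = 16 (T(t) = 7/2 + (½)*5² = 7/2 + (½)*25 = 7/2 + 25/2 = 16)
j(b) = -6 (j(b) = -7 + 1 = -6)
P(h) = -64*h (P(h) = (16*h)*(-4) = -64*h)
A = -32485 (A = -64*7 - 32037 = -448 - 32037 = -32485)
j(2)*(-327) - A = -6*(-327) - 1*(-32485) = 1962 + 32485 = 34447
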